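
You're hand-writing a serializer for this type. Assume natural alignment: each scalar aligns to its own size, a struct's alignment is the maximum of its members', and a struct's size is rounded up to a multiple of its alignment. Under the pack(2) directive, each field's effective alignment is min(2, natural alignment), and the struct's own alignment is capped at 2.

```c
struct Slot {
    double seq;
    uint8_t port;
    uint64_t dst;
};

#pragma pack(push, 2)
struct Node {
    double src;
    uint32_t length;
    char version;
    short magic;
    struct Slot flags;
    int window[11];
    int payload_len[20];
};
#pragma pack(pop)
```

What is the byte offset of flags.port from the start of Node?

Slot: seq at 0 (size 8, align 8) → ends 8; port at 8 (size 1, align 1) → ends 9; pad 7 to align 8 for dst; dst at 16 (size 8, align 8) → ends 24; total 24 bytes, alignment 8
src at 0 (size 8, align 2) → ends 8
length at 8 (size 4, align 2) → ends 12
version at 12 (size 1, align 1) → ends 13
pad 1 to align 2 for magic
magic at 14 (size 2, align 2) → ends 16
flags at 16 (size 24, align 2) → ends 40
within Slot: port at 8
16 + 8 = 24

24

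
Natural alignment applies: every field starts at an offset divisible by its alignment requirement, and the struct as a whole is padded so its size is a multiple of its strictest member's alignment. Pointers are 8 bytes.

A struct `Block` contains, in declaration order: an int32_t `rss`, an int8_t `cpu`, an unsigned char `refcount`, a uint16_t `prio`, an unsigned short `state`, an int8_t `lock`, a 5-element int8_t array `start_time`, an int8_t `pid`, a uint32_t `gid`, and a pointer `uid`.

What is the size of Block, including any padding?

32 bytes

0..4  rss  (4B, 4-aligned)
4..5  cpu  (1B, 1-aligned)
5..6  refcount  (1B, 1-aligned)
6..8  prio  (2B, 2-aligned)
8..10  state  (2B, 2-aligned)
10..11  lock  (1B, 1-aligned)
11..16  start_time  (5B, 1-aligned)
16..17  pid  (1B, 1-aligned)
17..20  -- padding (3B)
20..24  gid  (4B, 4-aligned)
24..32  uid  (8B, 8-aligned)
sizeof = 32, alignof = 8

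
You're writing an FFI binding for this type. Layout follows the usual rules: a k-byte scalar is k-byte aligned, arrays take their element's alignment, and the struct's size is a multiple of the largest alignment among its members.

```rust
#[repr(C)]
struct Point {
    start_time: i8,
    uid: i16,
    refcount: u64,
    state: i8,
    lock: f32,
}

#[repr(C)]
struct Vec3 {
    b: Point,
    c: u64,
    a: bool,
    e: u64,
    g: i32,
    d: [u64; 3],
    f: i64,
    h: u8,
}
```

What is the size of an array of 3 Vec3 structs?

288

Point: @0: start_time [1B, align 1] → 1; +1 pad (align 2); @2: uid [2B, align 2] → 4; +4 pad (align 8); @8: refcount [8B, align 8] → 16; @16: state [1B, align 1] → 17; +3 pad (align 4); @20: lock [4B, align 4] → 24; size 24, align 8
@0: b [24B, align 8] → 24
@24: c [8B, align 8] → 32
@32: a [1B, align 1] → 33
+7 pad (align 8)
@40: e [8B, align 8] → 48
@48: g [4B, align 4] → 52
+4 pad (align 8)
@56: d [24B, align 8] → 80
@80: f [8B, align 8] → 88
@88: h [1B, align 1] → 89
+7 tail pad (align 8)
size 96, align 8
array of 3: 3 × 96 = 288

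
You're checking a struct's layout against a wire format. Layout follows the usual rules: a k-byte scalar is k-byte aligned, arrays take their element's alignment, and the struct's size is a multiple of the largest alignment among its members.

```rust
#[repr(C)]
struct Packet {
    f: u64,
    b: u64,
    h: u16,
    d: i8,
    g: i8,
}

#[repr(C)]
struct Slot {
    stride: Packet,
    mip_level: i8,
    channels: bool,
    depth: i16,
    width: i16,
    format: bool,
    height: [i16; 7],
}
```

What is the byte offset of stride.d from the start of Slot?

18

Packet: f at 0 (size 8, align 8) → ends 8; b at 8 (size 8, align 8) → ends 16; h at 16 (size 2, align 2) → ends 18; d at 18 (size 1, align 1) → ends 19; g at 19 (size 1, align 1) → ends 20; tail pad 4 to reach multiple of 8; total 24 bytes, alignment 8
stride at 0 (size 24, align 8) → ends 24
within Packet: d at 18
0 + 18 = 18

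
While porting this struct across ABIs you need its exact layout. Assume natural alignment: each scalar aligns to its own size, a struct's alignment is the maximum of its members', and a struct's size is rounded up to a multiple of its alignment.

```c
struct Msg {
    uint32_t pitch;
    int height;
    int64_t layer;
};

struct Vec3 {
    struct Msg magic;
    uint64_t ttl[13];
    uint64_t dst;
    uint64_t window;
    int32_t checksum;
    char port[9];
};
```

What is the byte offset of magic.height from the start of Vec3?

4

Msg: pitch at 0 (size 4, align 4) → ends 4; height at 4 (size 4, align 4) → ends 8; layer at 8 (size 8, align 8) → ends 16; total 16 bytes, alignment 8
magic at 0 (size 16, align 8) → ends 16
within Msg: height at 4
0 + 4 = 4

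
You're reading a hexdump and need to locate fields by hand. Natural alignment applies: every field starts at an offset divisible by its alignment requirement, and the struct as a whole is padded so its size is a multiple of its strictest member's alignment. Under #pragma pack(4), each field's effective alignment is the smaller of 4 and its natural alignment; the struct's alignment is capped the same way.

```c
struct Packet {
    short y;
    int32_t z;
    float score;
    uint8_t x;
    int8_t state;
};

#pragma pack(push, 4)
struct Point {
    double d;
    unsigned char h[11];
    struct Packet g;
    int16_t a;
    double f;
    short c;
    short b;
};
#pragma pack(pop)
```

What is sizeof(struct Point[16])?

832

Packet: 0..2  y  (2B, 2-aligned); 2..4  -- padding (2B); 4..8  z  (4B, 4-aligned); 8..12  score  (4B, 4-aligned); 12..13  x  (1B, 1-aligned); 13..14  state  (1B, 1-aligned); 14..16  -- tail padding (2B); sizeof = 16, alignof = 4
0..8  d  (8B, 4-aligned)
8..19  h  (11B, 1-aligned)
19..20  -- padding (1B)
20..36  g  (16B, 4-aligned)
36..38  a  (2B, 2-aligned)
38..40  -- padding (2B)
40..48  f  (8B, 4-aligned)
48..50  c  (2B, 2-aligned)
50..52  b  (2B, 2-aligned)
sizeof = 52, alignof = 4
array of 16: 16 × 52 = 832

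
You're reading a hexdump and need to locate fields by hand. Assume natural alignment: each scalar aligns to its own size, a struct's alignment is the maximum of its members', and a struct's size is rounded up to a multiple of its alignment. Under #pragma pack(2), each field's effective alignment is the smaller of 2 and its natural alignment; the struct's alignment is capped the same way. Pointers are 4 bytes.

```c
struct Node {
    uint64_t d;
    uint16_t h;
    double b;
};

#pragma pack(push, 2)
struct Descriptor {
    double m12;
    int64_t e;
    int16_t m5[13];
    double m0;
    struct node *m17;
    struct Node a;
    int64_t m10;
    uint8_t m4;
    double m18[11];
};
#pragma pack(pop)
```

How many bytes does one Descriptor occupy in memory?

176

Node: @0: d [8B, align 8] → 8; @8: h [2B, align 2] → 10; +6 pad (align 8); @16: b [8B, align 8] → 24; size 24, align 8
@0: m12 [8B, align 2] → 8
@8: e [8B, align 2] → 16
@16: m5 [26B, align 2] → 42
@42: m0 [8B, align 2] → 50
@50: m17 [4B, align 2] → 54
@54: a [24B, align 2] → 78
@78: m10 [8B, align 2] → 86
@86: m4 [1B, align 1] → 87
+1 pad (align 2)
@88: m18 [88B, align 2] → 176
size 176, align 2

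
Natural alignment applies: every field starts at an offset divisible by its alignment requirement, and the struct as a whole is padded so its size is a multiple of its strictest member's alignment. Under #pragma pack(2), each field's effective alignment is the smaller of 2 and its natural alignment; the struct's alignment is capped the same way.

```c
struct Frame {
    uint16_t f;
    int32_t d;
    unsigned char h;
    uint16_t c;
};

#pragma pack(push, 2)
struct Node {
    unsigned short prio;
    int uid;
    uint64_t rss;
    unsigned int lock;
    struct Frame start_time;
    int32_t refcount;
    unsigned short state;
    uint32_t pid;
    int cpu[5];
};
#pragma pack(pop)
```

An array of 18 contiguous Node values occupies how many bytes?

Frame: f at 0 (size 2, align 2) → ends 2; pad 2 to align 4 for d; d at 4 (size 4, align 4) → ends 8; h at 8 (size 1, align 1) → ends 9; pad 1 to align 2 for c; c at 10 (size 2, align 2) → ends 12; total 12 bytes, alignment 4
prio at 0 (size 2, align 2) → ends 2
uid at 2 (size 4, align 2) → ends 6
rss at 6 (size 8, align 2) → ends 14
lock at 14 (size 4, align 2) → ends 18
start_time at 18 (size 12, align 2) → ends 30
refcount at 30 (size 4, align 2) → ends 34
state at 34 (size 2, align 2) → ends 36
pid at 36 (size 4, align 2) → ends 40
cpu at 40 (size 20, align 2) → ends 60
total 60 bytes, alignment 2
array of 18: 18 × 60 = 1080

1080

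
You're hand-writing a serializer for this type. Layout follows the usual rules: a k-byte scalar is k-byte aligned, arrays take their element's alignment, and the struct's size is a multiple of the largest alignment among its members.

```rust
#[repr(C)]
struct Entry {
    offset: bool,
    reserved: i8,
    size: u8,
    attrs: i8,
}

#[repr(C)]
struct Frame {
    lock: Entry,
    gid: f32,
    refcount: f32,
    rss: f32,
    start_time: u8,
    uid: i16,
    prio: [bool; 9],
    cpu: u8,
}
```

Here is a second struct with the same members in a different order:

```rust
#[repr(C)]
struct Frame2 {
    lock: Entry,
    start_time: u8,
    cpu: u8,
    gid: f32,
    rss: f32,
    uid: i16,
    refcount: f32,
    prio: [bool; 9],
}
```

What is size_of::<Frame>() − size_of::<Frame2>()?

Entry: offset at 0 (size 1, align 1) → ends 1; reserved at 1 (size 1, align 1) → ends 2; size at 2 (size 1, align 1) → ends 3; attrs at 3 (size 1, align 1) → ends 4; total 4 bytes, alignment 1
lock at 0 (size 4, align 1) → ends 4
gid at 4 (size 4, align 4) → ends 8
refcount at 8 (size 4, align 4) → ends 12
rss at 12 (size 4, align 4) → ends 16
start_time at 16 (size 1, align 1) → ends 17
pad 1 to align 2 for uid
uid at 18 (size 2, align 2) → ends 20
prio at 20 (size 9, align 1) → ends 29
cpu at 29 (size 1, align 1) → ends 30
tail pad 2 to reach multiple of 4
total 32 bytes, alignment 4
— Frame2 —
lock at 0 (size 4, align 1) → ends 4
start_time at 4 (size 1, align 1) → ends 5
cpu at 5 (size 1, align 1) → ends 6
pad 2 to align 4 for gid
gid at 8 (size 4, align 4) → ends 12
rss at 12 (size 4, align 4) → ends 16
uid at 16 (size 2, align 2) → ends 18
pad 2 to align 4 for refcount
refcount at 20 (size 4, align 4) → ends 24
prio at 24 (size 9, align 1) → ends 33
tail pad 3 to reach multiple of 4
total 36 bytes, alignment 4
32 − 36 = -4

-4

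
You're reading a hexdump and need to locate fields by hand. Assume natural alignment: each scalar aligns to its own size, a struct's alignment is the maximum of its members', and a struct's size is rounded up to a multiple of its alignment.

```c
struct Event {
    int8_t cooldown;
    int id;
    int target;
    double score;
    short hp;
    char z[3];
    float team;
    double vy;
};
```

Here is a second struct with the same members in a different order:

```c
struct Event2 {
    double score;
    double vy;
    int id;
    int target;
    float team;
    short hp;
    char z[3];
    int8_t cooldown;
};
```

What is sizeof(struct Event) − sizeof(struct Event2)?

8

cooldown at 0 (size 1, align 1) → ends 1
pad 3 to align 4 for id
id at 4 (size 4, align 4) → ends 8
target at 8 (size 4, align 4) → ends 12
pad 4 to align 8 for score
score at 16 (size 8, align 8) → ends 24
hp at 24 (size 2, align 2) → ends 26
z at 26 (size 3, align 1) → ends 29
pad 3 to align 4 for team
team at 32 (size 4, align 4) → ends 36
pad 4 to align 8 for vy
vy at 40 (size 8, align 8) → ends 48
total 48 bytes, alignment 8
— Event2 —
score at 0 (size 8, align 8) → ends 8
vy at 8 (size 8, align 8) → ends 16
id at 16 (size 4, align 4) → ends 20
target at 20 (size 4, align 4) → ends 24
team at 24 (size 4, align 4) → ends 28
hp at 28 (size 2, align 2) → ends 30
z at 30 (size 3, align 1) → ends 33
cooldown at 33 (size 1, align 1) → ends 34
tail pad 6 to reach multiple of 8
total 40 bytes, alignment 8
48 − 40 = 8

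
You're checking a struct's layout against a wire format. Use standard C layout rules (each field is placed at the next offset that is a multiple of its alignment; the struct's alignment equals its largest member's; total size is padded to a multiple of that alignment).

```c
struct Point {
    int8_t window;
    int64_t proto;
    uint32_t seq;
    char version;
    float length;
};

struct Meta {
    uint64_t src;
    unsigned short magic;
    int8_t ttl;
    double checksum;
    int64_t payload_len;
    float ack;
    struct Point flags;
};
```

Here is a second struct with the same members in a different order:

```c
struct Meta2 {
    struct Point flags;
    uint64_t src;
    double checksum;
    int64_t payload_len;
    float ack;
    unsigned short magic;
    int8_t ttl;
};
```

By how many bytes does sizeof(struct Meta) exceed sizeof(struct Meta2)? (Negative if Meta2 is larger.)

Point: @0: window [1B, align 1] → 1; +7 pad (align 8); @8: proto [8B, align 8] → 16; @16: seq [4B, align 4] → 20; @20: version [1B, align 1] → 21; +3 pad (align 4); @24: length [4B, align 4] → 28; +4 tail pad (align 8); size 32, align 8
@0: src [8B, align 8] → 8
@8: magic [2B, align 2] → 10
@10: ttl [1B, align 1] → 11
+5 pad (align 8)
@16: checksum [8B, align 8] → 24
@24: payload_len [8B, align 8] → 32
@32: ack [4B, align 4] → 36
+4 pad (align 8)
@40: flags [32B, align 8] → 72
size 72, align 8
— Meta2 —
@0: flags [32B, align 8] → 32
@32: src [8B, align 8] → 40
@40: checksum [8B, align 8] → 48
@48: payload_len [8B, align 8] → 56
@56: ack [4B, align 4] → 60
@60: magic [2B, align 2] → 62
@62: ttl [1B, align 1] → 63
+1 tail pad (align 8)
size 64, align 8
72 − 64 = 8

8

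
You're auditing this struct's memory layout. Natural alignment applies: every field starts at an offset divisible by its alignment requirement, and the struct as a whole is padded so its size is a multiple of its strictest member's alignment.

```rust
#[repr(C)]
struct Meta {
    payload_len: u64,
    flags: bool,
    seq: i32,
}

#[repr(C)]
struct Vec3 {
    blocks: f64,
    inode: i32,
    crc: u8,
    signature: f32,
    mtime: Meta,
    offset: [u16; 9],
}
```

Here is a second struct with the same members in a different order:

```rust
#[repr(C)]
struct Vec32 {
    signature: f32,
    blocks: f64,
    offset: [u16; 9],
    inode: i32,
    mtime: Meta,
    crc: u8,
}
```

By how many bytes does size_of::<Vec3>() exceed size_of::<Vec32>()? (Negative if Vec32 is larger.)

0

Meta: payload_len at 0 (size 8, align 8) → ends 8; flags at 8 (size 1, align 1) → ends 9; pad 3 to align 4 for seq; seq at 12 (size 4, align 4) → ends 16; total 16 bytes, alignment 8
blocks at 0 (size 8, align 8) → ends 8
inode at 8 (size 4, align 4) → ends 12
crc at 12 (size 1, align 1) → ends 13
pad 3 to align 4 for signature
signature at 16 (size 4, align 4) → ends 20
pad 4 to align 8 for mtime
mtime at 24 (size 16, align 8) → ends 40
offset at 40 (size 18, align 2) → ends 58
tail pad 6 to reach multiple of 8
total 64 bytes, alignment 8
— Vec32 —
signature at 0 (size 4, align 4) → ends 4
pad 4 to align 8 for blocks
blocks at 8 (size 8, align 8) → ends 16
offset at 16 (size 18, align 2) → ends 34
pad 2 to align 4 for inode
inode at 36 (size 4, align 4) → ends 40
mtime at 40 (size 16, align 8) → ends 56
crc at 56 (size 1, align 1) → ends 57
tail pad 7 to reach multiple of 8
total 64 bytes, alignment 8
64 − 64 = 0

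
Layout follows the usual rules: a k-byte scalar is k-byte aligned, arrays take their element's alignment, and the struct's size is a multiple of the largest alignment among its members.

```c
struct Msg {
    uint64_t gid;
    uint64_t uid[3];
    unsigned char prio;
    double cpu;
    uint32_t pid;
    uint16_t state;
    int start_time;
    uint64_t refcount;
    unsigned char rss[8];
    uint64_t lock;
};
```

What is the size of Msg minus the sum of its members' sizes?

13

gid at 0 (size 8, align 8) → ends 8
uid at 8 (size 24, align 8) → ends 32
prio at 32 (size 1, align 1) → ends 33
pad 7 to align 8 for cpu
cpu at 40 (size 8, align 8) → ends 48
pid at 48 (size 4, align 4) → ends 52
state at 52 (size 2, align 2) → ends 54
pad 2 to align 4 for start_time
start_time at 56 (size 4, align 4) → ends 60
pad 4 to align 8 for refcount
refcount at 64 (size 8, align 8) → ends 72
rss at 72 (size 8, align 1) → ends 80
lock at 80 (size 8, align 8) → ends 88
total 88 bytes, alignment 8
data bytes 75, size 88 → padding 13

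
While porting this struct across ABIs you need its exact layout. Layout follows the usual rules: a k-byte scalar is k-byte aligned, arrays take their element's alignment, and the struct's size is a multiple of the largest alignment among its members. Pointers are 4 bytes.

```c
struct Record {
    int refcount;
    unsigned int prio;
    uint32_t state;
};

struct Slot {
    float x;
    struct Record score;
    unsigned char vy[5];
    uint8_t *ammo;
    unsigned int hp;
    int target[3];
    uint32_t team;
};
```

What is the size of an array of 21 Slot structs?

1008

Record: refcount at 0 (size 4, align 4) → ends 4; prio at 4 (size 4, align 4) → ends 8; state at 8 (size 4, align 4) → ends 12; total 12 bytes, alignment 4
x at 0 (size 4, align 4) → ends 4
score at 4 (size 12, align 4) → ends 16
vy at 16 (size 5, align 1) → ends 21
pad 3 to align 4 for ammo
ammo at 24 (size 4, align 4) → ends 28
hp at 28 (size 4, align 4) → ends 32
target at 32 (size 12, align 4) → ends 44
team at 44 (size 4, align 4) → ends 48
total 48 bytes, alignment 4
array of 21: 21 × 48 = 1008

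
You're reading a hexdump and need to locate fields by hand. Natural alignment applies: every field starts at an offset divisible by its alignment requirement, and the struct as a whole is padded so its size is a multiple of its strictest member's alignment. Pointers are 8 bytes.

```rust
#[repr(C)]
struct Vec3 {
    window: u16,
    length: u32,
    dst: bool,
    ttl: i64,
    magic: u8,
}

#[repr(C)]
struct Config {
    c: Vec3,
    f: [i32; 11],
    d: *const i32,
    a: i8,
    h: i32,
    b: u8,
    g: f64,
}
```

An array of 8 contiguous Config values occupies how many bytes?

896

Vec3: 0..2  window  (2B, 2-aligned); 2..4  -- padding (2B); 4..8  length  (4B, 4-aligned); 8..9  dst  (1B, 1-aligned); 9..16  -- padding (7B); 16..24  ttl  (8B, 8-aligned); 24..25  magic  (1B, 1-aligned); 25..32  -- tail padding (7B); sizeof = 32, alignof = 8
0..32  c  (32B, 8-aligned)
32..76  f  (44B, 4-aligned)
76..80  -- padding (4B)
80..88  d  (8B, 8-aligned)
88..89  a  (1B, 1-aligned)
89..92  -- padding (3B)
92..96  h  (4B, 4-aligned)
96..97  b  (1B, 1-aligned)
97..104  -- padding (7B)
104..112  g  (8B, 8-aligned)
sizeof = 112, alignof = 8
array of 8: 8 × 112 = 896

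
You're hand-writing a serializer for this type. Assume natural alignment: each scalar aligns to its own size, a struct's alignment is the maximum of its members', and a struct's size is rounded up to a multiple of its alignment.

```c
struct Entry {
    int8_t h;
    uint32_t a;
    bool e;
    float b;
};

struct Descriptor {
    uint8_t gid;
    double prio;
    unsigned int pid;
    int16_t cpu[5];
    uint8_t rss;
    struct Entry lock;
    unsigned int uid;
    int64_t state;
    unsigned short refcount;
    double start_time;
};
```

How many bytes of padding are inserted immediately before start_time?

6

Entry: h at 0 (size 1, align 1) → ends 1; pad 3 to align 4 for a; a at 4 (size 4, align 4) → ends 8; e at 8 (size 1, align 1) → ends 9; pad 3 to align 4 for b; b at 12 (size 4, align 4) → ends 16; total 16 bytes, alignment 4
gid at 0 (size 1, align 1) → ends 1
pad 7 to align 8 for prio
prio at 8 (size 8, align 8) → ends 16
pid at 16 (size 4, align 4) → ends 20
cpu at 20 (size 10, align 2) → ends 30
rss at 30 (size 1, align 1) → ends 31
pad 1 to align 4 for lock
lock at 32 (size 16, align 4) → ends 48
uid at 48 (size 4, align 4) → ends 52
pad 4 to align 8 for state
state at 56 (size 8, align 8) → ends 64
refcount at 64 (size 2, align 2) → ends 66
pad 6 to align 8 for start_time
start_time at 72 (size 8, align 8) → ends 80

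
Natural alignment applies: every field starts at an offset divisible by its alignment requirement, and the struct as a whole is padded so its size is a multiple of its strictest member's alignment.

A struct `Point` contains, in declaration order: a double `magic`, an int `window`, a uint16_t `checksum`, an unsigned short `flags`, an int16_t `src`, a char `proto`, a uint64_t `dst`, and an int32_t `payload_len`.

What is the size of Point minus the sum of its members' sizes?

9

0..8  magic  (8B, 8-aligned)
8..12  window  (4B, 4-aligned)
12..14  checksum  (2B, 2-aligned)
14..16  flags  (2B, 2-aligned)
16..18  src  (2B, 2-aligned)
18..19  proto  (1B, 1-aligned)
19..24  -- padding (5B)
24..32  dst  (8B, 8-aligned)
32..36  payload_len  (4B, 4-aligned)
36..40  -- tail padding (4B)
sizeof = 40, alignof = 8
data bytes 31, size 40 → padding 9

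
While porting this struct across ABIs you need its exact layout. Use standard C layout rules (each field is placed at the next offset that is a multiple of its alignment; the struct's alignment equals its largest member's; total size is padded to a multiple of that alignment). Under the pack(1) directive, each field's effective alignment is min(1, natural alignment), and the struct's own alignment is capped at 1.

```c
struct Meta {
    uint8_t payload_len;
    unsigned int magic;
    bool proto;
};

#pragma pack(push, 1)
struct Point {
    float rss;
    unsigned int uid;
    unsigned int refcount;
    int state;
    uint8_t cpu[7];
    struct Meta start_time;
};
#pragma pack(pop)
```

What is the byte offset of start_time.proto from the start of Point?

31

Meta: @0: payload_len [1B, align 1] → 1; +3 pad (align 4); @4: magic [4B, align 4] → 8; @8: proto [1B, align 1] → 9; +3 tail pad (align 4); size 12, align 4
@0: rss [4B, align 1] → 4
@4: uid [4B, align 1] → 8
@8: refcount [4B, align 1] → 12
@12: state [4B, align 1] → 16
@16: cpu [7B, align 1] → 23
@23: start_time [12B, align 1] → 35
within Meta: proto at 8
23 + 8 = 31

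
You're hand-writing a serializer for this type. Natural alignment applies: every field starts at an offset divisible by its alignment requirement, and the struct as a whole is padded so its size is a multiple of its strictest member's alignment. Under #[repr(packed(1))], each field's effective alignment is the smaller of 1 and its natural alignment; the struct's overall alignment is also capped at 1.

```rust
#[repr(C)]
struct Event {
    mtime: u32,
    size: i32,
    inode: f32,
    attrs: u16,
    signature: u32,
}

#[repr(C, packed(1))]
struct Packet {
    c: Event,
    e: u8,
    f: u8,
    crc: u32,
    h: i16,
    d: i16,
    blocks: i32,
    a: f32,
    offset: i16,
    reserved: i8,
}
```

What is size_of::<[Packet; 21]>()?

Event: mtime at 0 (size 4, align 4) → ends 4; size at 4 (size 4, align 4) → ends 8; inode at 8 (size 4, align 4) → ends 12; attrs at 12 (size 2, align 2) → ends 14; pad 2 to align 4 for signature; signature at 16 (size 4, align 4) → ends 20; total 20 bytes, alignment 4
c at 0 (size 20, align 1) → ends 20
e at 20 (size 1, align 1) → ends 21
f at 21 (size 1, align 1) → ends 22
crc at 22 (size 4, align 1) → ends 26
h at 26 (size 2, align 1) → ends 28
d at 28 (size 2, align 1) → ends 30
blocks at 30 (size 4, align 1) → ends 34
a at 34 (size 4, align 1) → ends 38
offset at 38 (size 2, align 1) → ends 40
reserved at 40 (size 1, align 1) → ends 41
total 41 bytes, alignment 1
array of 21: 21 × 41 = 861

861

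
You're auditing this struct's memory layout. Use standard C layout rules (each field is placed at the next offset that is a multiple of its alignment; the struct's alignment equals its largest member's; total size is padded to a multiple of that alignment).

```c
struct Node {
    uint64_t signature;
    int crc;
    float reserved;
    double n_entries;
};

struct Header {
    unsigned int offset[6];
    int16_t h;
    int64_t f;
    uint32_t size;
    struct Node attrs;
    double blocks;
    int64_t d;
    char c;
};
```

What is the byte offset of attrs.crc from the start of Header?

56

Node: signature at 0 (size 8, align 8) → ends 8; crc at 8 (size 4, align 4) → ends 12; reserved at 12 (size 4, align 4) → ends 16; n_entries at 16 (size 8, align 8) → ends 24; total 24 bytes, alignment 8
offset at 0 (size 24, align 4) → ends 24
h at 24 (size 2, align 2) → ends 26
pad 6 to align 8 for f
f at 32 (size 8, align 8) → ends 40
size at 40 (size 4, align 4) → ends 44
pad 4 to align 8 for attrs
attrs at 48 (size 24, align 8) → ends 72
within Node: crc at 8
48 + 8 = 56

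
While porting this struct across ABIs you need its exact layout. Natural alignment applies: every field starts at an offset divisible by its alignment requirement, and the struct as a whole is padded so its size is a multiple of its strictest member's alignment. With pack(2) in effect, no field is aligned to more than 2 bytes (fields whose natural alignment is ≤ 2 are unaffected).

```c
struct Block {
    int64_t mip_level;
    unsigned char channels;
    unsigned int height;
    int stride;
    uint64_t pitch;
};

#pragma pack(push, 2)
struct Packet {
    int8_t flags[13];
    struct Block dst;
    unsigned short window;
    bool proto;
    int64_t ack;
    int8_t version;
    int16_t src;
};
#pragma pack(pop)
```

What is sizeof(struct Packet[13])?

806

Block: mip_level at 0 (size 8, align 8) → ends 8; channels at 8 (size 1, align 1) → ends 9; pad 3 to align 4 for height; height at 12 (size 4, align 4) → ends 16; stride at 16 (size 4, align 4) → ends 20; pad 4 to align 8 for pitch; pitch at 24 (size 8, align 8) → ends 32; total 32 bytes, alignment 8
flags at 0 (size 13, align 1) → ends 13
pad 1 to align 2 for dst
dst at 14 (size 32, align 2) → ends 46
window at 46 (size 2, align 2) → ends 48
proto at 48 (size 1, align 1) → ends 49
pad 1 to align 2 for ack
ack at 50 (size 8, align 2) → ends 58
version at 58 (size 1, align 1) → ends 59
pad 1 to align 2 for src
src at 60 (size 2, align 2) → ends 62
total 62 bytes, alignment 2
array of 13: 13 × 62 = 806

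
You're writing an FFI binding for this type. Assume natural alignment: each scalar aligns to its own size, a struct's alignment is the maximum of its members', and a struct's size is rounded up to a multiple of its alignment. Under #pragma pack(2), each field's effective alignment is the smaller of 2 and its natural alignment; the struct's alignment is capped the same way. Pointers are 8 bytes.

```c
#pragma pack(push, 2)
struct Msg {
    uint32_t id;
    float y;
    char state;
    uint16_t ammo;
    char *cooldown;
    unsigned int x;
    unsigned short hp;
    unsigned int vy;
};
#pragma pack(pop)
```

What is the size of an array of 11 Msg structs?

330

id at 0 (size 4, align 2) → ends 4
y at 4 (size 4, align 2) → ends 8
state at 8 (size 1, align 1) → ends 9
pad 1 to align 2 for ammo
ammo at 10 (size 2, align 2) → ends 12
cooldown at 12 (size 8, align 2) → ends 20
x at 20 (size 4, align 2) → ends 24
hp at 24 (size 2, align 2) → ends 26
vy at 26 (size 4, align 2) → ends 30
total 30 bytes, alignment 2
array of 11: 11 × 30 = 330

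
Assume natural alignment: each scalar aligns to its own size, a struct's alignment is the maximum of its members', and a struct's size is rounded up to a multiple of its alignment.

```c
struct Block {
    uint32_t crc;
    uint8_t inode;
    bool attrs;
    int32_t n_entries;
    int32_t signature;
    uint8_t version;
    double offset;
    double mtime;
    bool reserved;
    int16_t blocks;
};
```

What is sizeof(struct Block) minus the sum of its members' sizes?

14

crc at 0 (size 4, align 4) → ends 4
inode at 4 (size 1, align 1) → ends 5
attrs at 5 (size 1, align 1) → ends 6
pad 2 to align 4 for n_entries
n_entries at 8 (size 4, align 4) → ends 12
signature at 12 (size 4, align 4) → ends 16
version at 16 (size 1, align 1) → ends 17
pad 7 to align 8 for offset
offset at 24 (size 8, align 8) → ends 32
mtime at 32 (size 8, align 8) → ends 40
reserved at 40 (size 1, align 1) → ends 41
pad 1 to align 2 for blocks
blocks at 42 (size 2, align 2) → ends 44
tail pad 4 to reach multiple of 8
total 48 bytes, alignment 8
data bytes 34, size 48 → padding 14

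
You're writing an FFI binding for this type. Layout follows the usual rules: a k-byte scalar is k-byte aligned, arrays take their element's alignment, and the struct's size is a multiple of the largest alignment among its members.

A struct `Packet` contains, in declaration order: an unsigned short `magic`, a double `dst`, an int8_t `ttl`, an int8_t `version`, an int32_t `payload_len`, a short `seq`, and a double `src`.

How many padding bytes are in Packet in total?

0..2  magic  (2B, 2-aligned)
2..8  -- padding (6B)
8..16  dst  (8B, 8-aligned)
16..17  ttl  (1B, 1-aligned)
17..18  version  (1B, 1-aligned)
18..20  -- padding (2B)
20..24  payload_len  (4B, 4-aligned)
24..26  seq  (2B, 2-aligned)
26..32  -- padding (6B)
32..40  src  (8B, 8-aligned)
sizeof = 40, alignof = 8
data bytes 26, size 40 → padding 14

14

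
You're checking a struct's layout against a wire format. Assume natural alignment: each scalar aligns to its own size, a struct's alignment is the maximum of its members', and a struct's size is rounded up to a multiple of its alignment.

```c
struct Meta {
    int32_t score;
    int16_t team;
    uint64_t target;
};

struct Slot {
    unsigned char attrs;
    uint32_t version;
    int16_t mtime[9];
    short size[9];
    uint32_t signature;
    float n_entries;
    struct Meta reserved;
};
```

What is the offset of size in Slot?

26

Meta: @0: score [4B, align 4] → 4; @4: team [2B, align 2] → 6; +2 pad (align 8); @8: target [8B, align 8] → 16; size 16, align 8
@0: attrs [1B, align 1] → 1
+3 pad (align 4)
@4: version [4B, align 4] → 8
@8: mtime [18B, align 2] → 26
@26: size [18B, align 2] → 44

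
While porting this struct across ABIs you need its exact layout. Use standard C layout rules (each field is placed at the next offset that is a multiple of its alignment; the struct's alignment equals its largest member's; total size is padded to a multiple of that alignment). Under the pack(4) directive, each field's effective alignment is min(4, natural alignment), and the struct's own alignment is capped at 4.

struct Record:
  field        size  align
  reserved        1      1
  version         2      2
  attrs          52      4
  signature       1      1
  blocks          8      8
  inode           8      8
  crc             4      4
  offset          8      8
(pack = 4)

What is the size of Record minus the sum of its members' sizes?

4

reserved at 0 (size 1, align 1) → ends 1
pad 1 to align 2 for version
version at 2 (size 2, align 2) → ends 4
attrs at 4 (size 52, align 4) → ends 56
signature at 56 (size 1, align 1) → ends 57
pad 3 to align 4 for blocks
blocks at 60 (size 8, align 4) → ends 68
inode at 68 (size 8, align 4) → ends 76
crc at 76 (size 4, align 4) → ends 80
offset at 80 (size 8, align 4) → ends 88
total 88 bytes, alignment 4
data bytes 84, size 88 → padding 4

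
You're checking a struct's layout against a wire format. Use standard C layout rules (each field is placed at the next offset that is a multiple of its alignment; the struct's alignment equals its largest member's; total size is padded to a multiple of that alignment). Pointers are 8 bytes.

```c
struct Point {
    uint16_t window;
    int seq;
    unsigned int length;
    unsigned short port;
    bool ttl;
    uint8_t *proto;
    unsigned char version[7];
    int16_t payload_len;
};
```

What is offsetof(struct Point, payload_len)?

@0: window [2B, align 2] → 2
+2 pad (align 4)
@4: seq [4B, align 4] → 8
@8: length [4B, align 4] → 12
@12: port [2B, align 2] → 14
@14: ttl [1B, align 1] → 15
+1 pad (align 8)
@16: proto [8B, align 8] → 24
@24: version [7B, align 1] → 31
+1 pad (align 2)
@32: payload_len [2B, align 2] → 34

32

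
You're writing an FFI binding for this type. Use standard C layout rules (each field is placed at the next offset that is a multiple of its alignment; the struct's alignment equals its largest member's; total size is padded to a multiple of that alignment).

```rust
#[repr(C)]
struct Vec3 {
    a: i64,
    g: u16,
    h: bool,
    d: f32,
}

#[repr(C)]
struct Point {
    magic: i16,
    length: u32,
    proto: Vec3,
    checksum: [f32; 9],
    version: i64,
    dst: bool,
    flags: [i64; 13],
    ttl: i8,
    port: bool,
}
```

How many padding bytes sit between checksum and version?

4

Vec3: @0: a [8B, align 8] → 8; @8: g [2B, align 2] → 10; @10: h [1B, align 1] → 11; +1 pad (align 4); @12: d [4B, align 4] → 16; size 16, align 8
@0: magic [2B, align 2] → 2
+2 pad (align 4)
@4: length [4B, align 4] → 8
@8: proto [16B, align 8] → 24
@24: checksum [36B, align 4] → 60
+4 pad (align 8)
@64: version [8B, align 8] → 72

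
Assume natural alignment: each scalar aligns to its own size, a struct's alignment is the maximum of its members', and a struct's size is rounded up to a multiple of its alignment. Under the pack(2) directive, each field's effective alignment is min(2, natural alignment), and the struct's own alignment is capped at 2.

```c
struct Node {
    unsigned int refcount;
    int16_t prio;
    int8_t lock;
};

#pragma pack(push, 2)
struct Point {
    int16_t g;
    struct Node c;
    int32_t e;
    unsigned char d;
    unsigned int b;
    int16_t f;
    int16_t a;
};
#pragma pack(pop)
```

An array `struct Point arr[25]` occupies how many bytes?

600

Node: refcount at 0 (size 4, align 4) → ends 4; prio at 4 (size 2, align 2) → ends 6; lock at 6 (size 1, align 1) → ends 7; tail pad 1 to reach multiple of 4; total 8 bytes, alignment 4
g at 0 (size 2, align 2) → ends 2
c at 2 (size 8, align 2) → ends 10
e at 10 (size 4, align 2) → ends 14
d at 14 (size 1, align 1) → ends 15
pad 1 to align 2 for b
b at 16 (size 4, align 2) → ends 20
f at 20 (size 2, align 2) → ends 22
a at 22 (size 2, align 2) → ends 24
total 24 bytes, alignment 2
array of 25: 25 × 24 = 600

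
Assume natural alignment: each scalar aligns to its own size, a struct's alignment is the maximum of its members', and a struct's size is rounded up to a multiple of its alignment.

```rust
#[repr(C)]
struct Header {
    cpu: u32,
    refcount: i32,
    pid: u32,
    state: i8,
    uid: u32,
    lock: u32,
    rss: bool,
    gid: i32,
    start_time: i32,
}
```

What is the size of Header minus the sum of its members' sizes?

6

@0: cpu [4B, align 4] → 4
@4: refcount [4B, align 4] → 8
@8: pid [4B, align 4] → 12
@12: state [1B, align 1] → 13
+3 pad (align 4)
@16: uid [4B, align 4] → 20
@20: lock [4B, align 4] → 24
@24: rss [1B, align 1] → 25
+3 pad (align 4)
@28: gid [4B, align 4] → 32
@32: start_time [4B, align 4] → 36
size 36, align 4
data bytes 30, size 36 → padding 6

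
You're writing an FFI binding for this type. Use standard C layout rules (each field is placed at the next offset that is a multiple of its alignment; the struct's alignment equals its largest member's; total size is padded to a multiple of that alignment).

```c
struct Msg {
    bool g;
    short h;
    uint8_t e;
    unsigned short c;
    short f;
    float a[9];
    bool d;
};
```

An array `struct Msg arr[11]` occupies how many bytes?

572

0..1  g  (1B, 1-aligned)
1..2  -- padding (1B)
2..4  h  (2B, 2-aligned)
4..5  e  (1B, 1-aligned)
5..6  -- padding (1B)
6..8  c  (2B, 2-aligned)
8..10  f  (2B, 2-aligned)
10..12  -- padding (2B)
12..48  a  (36B, 4-aligned)
48..49  d  (1B, 1-aligned)
49..52  -- tail padding (3B)
sizeof = 52, alignof = 4
array of 11: 11 × 52 = 572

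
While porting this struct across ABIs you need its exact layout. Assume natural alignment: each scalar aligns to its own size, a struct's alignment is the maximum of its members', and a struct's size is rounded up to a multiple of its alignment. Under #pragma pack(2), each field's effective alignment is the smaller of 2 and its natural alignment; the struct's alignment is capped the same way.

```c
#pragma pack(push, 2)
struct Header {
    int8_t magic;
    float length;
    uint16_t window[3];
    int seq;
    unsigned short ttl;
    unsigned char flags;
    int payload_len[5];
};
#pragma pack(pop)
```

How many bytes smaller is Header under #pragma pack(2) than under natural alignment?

4

natural layout:
  0..1  magic  (1B, 1-aligned)
  1..4  -- padding (3B)
  4..8  length  (4B, 4-aligned)
  8..14  window  (6B, 2-aligned)
  14..16  -- padding (2B)
  16..20  seq  (4B, 4-aligned)
  20..22  ttl  (2B, 2-aligned)
  22..23  flags  (1B, 1-aligned)
  23..24  -- padding (1B)
  24..44  payload_len  (20B, 4-aligned)
  sizeof = 44, alignof = 4
packed(2) layout:
  0..1  magic  (1B, 1-aligned)
  1..2  -- padding (1B)
  2..6  length  (4B, 2-aligned)
  6..12  window  (6B, 2-aligned)
  12..16  seq  (4B, 2-aligned)
  16..18  ttl  (2B, 2-aligned)
  18..19  flags  (1B, 1-aligned)
  19..20  -- padding (1B)
  20..40  payload_len  (20B, 2-aligned)
  sizeof = 40, alignof = 2
44 − 40 = 4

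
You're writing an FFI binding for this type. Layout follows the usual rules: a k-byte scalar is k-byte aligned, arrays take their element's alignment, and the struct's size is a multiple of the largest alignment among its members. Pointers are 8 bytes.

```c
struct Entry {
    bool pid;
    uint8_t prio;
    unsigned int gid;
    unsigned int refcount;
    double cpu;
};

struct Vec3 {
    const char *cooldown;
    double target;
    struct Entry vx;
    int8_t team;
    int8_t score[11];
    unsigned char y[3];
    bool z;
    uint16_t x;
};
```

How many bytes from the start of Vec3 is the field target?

8

Entry: @0: pid [1B, align 1] → 1; @1: prio [1B, align 1] → 2; +2 pad (align 4); @4: gid [4B, align 4] → 8; @8: refcount [4B, align 4] → 12; +4 pad (align 8); @16: cpu [8B, align 8] → 24; size 24, align 8
@0: cooldown [8B, align 8] → 8
@8: target [8B, align 8] → 16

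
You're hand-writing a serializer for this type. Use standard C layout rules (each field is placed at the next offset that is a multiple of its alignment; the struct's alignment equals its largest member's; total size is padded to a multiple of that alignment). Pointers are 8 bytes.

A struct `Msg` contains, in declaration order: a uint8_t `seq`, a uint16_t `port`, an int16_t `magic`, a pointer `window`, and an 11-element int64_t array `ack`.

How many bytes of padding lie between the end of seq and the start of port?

1

@0: seq [1B, align 1] → 1
+1 pad (align 2)
@2: port [2B, align 2] → 4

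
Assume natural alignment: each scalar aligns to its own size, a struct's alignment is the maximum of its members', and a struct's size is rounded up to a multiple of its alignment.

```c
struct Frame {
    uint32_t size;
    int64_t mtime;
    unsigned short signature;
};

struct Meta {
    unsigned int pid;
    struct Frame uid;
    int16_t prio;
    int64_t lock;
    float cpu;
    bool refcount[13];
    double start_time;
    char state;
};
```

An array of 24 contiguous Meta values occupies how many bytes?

Frame: size at 0 (size 4, align 4) → ends 4; pad 4 to align 8 for mtime; mtime at 8 (size 8, align 8) → ends 16; signature at 16 (size 2, align 2) → ends 18; tail pad 6 to reach multiple of 8; total 24 bytes, alignment 8
pid at 0 (size 4, align 4) → ends 4
pad 4 to align 8 for uid
uid at 8 (size 24, align 8) → ends 32
prio at 32 (size 2, align 2) → ends 34
pad 6 to align 8 for lock
lock at 40 (size 8, align 8) → ends 48
cpu at 48 (size 4, align 4) → ends 52
refcount at 52 (size 13, align 1) → ends 65
pad 7 to align 8 for start_time
start_time at 72 (size 8, align 8) → ends 80
state at 80 (size 1, align 1) → ends 81
tail pad 7 to reach multiple of 8
total 88 bytes, alignment 8
array of 24: 24 × 88 = 2112

2112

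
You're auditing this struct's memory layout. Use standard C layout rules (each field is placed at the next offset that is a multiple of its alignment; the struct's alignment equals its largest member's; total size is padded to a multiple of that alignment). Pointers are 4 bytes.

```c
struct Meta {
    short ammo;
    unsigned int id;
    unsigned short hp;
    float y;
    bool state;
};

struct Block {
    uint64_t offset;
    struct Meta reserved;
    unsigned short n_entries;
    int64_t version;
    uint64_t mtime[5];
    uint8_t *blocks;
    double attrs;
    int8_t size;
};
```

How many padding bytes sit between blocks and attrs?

4

Meta: @0: ammo [2B, align 2] → 2; +2 pad (align 4); @4: id [4B, align 4] → 8; @8: hp [2B, align 2] → 10; +2 pad (align 4); @12: y [4B, align 4] → 16; @16: state [1B, align 1] → 17; +3 tail pad (align 4); size 20, align 4
@0: offset [8B, align 8] → 8
@8: reserved [20B, align 4] → 28
@28: n_entries [2B, align 2] → 30
+2 pad (align 8)
@32: version [8B, align 8] → 40
@40: mtime [40B, align 8] → 80
@80: blocks [4B, align 4] → 84
+4 pad (align 8)
@88: attrs [8B, align 8] → 96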